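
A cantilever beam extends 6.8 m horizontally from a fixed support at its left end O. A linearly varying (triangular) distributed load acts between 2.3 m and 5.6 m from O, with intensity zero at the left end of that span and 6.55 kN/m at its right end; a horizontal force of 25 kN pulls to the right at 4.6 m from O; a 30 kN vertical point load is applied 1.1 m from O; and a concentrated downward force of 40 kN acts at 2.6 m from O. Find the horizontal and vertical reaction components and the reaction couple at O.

Resultant of the triangular load: ½ × 6.55 × 3.3 = 10.8075 kN, acting at 4.5 m from O (one-third of the span from the peak).
ΣF_x = 0: O_x + 25 = 0 → O_x = -25.00 kN.
ΣF_y = 0: O_y − ½·6.55·3.3 − 30 − 40 = 0 → O_y = 80.81 kN.
ΣM about O: M_O − (½·6.55·3.3)·4.5 − 30·1.1 − 40·2.6 = 0 → M_O = 185.6 kN·m.

O_x = -25.00 kN, O_y = 80.81 kN, M_O = 185.6 kN·m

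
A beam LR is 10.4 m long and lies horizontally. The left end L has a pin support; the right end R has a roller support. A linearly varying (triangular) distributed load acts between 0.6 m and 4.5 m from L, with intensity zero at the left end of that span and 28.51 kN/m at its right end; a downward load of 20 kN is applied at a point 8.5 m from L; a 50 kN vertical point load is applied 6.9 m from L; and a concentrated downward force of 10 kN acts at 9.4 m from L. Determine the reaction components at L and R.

L_x = 0, L_y = 59.93 kN, R_y = 75.66 kN

Resultant of the triangular load: ½ × 28.51 × 3.9 = 55.5945 kN, acting at 3.2 m from L (one-third of the span from the peak).
Taking moments about L: R_y·10.4 − (½·28.51·3.9)·3.2 − 20·8.5 − 50·6.9 − 10·9.4 = 0 → R_y = 786.9024/10.4 = 75.6637 ≈ 75.66 kN.
ΣF_y = 0: L_y + 75.6637 − ½·28.51·3.9 − 20 − 50 − 10 = 0 → L_y = 59.93 kN.
ΣF_x = 0: no horizontal applied forces, so L_x = 0.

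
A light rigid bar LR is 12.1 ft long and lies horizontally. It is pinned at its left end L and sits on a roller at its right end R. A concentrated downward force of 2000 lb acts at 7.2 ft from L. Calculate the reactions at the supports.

L_x = 0, L_y = 809.9 lb, R_y = 1190 lb

Moments about L: R_y·12.1 − 2000·7.2 = 0 → R_y = 14400/12.1 = 1190.08 ≈ 1190 lb.
ΣF_y = 0: L_y + 1190.08 − 2000 = 0 → L_y = 809.9 lb.
ΣF_x = 0: no horizontal applied forces, so L_x = 0.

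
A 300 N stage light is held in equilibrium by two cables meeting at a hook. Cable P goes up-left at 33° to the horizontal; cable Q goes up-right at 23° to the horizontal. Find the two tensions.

ΣF_x = 0: −T_P·cos33° + T_Q·cos23° = 0 → T_Q = 0.911098·T_P.
ΣF_y = 0: T_P·sin33° + T_Q·sin23° = 300.
Substitute: T_P·(0.544639 + 0.911098·0.390731) = 300 → T_P = 333.099 ≈ 333.1 N.
Then T_Q = 0.911098 × 333.099 = 303.5 N.

T_P = 333.1 N, T_Q = 303.5 N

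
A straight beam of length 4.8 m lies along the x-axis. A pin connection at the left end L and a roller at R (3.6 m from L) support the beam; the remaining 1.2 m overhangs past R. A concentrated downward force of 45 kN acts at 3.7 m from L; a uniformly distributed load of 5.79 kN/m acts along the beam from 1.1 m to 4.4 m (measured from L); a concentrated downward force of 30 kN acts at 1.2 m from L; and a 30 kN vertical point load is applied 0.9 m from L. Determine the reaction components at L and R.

L_x = 0, L_y = 45.76 kN, R_y = 78.35 kN

Resultant of the distributed load: 5.79 × 3.3 = 19.107 kN at 2.75 m from L.
Moments about L: R_y·3.6 − 45·3.7 − (5.79·3.3)·2.75 − 30·1.2 − 30·0.9 = 0 → R_y = 282.04425/3.6 = 78.3456 ≈ 78.35 kN.
ΣF_y = 0: L_y + 78.3456 − 45 − 5.79·3.3 − 30 − 30 = 0 → L_y = 45.76 kN.
ΣF_x = 0: no horizontal applied forces, so L_x = 0.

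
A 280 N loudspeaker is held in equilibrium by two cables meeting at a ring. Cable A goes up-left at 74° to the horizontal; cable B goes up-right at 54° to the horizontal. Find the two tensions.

ΣF_x = 0: −T_A·cos74° + T_B·cos54° = 0 → T_B = 0.468942·T_A.
ΣF_y = 0: T_A·sin74° + T_B·sin54° = 280.
Substitute: T_A·(0.961262 + 0.468942·0.809017) = 280 → T_A = 208.855 ≈ 208.9 N.
Then T_B = 0.468942 × 208.855 = 97.94 N.

T_A = 208.9 N, T_B = 97.94 N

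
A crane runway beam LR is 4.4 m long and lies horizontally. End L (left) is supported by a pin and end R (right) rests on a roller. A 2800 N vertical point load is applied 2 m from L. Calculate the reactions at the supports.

L_x = 0, L_y = 1527 N, R_y = 1273 N

Taking moments about L: R_y·4.4 − 2800·2 = 0 → R_y = 5600/4.4 = 1272.73 ≈ 1273 N.
ΣF_y = 0: L_y + 1272.73 − 2800 = 0 → L_y = 1527 N.
ΣF_x = 0: no horizontal applied forces, so L_x = 0.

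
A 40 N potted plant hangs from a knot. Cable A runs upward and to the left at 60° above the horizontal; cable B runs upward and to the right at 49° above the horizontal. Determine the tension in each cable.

ΣF_x = 0: −T_A·cos60° + T_B·cos49° = 0 → T_B = 0.762127·T_A.
ΣF_y = 0: T_A·sin60° + T_B·sin49° = 40.
Substitute: T_A·(0.866025 + 0.762127·0.75471) = 40 → T_A = 27.7545 ≈ 27.75 N.
Then T_B = 0.762127 × 27.7545 = 21.15 N.

T_A = 27.75 N, T_B = 21.15 N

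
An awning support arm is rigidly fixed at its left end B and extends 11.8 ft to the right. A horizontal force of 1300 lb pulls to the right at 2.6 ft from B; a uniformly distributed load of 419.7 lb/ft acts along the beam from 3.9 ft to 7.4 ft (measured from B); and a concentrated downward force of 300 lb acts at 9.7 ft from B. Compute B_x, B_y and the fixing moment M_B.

Resultant of the distributed load: 419.7 × 3.5 = 1468.95 lb at 5.65 ft from B.
ΣF_x = 0: B_x + 1300 = 0 → B_x = -1300 lb.
ΣF_y = 0: B_y − 419.7·3.5 − 300 = 0 → B_y = 1769 lb.
ΣM about B: M_B − (419.7·3.5)·5.65 − 300·9.7 = 0 → M_B = 11210 lb·ft.

B_x = -1300 lb, B_y = 1769 lb, M_B = 11210 lb·ft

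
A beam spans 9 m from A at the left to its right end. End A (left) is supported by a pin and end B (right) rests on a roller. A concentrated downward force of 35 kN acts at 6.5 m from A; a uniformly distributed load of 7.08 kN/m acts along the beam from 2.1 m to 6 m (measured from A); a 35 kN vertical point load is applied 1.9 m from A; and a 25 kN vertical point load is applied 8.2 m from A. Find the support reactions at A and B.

Resultant of the distributed load: 7.08 × 3.9 = 27.612 kN at 4.05 m from A.
Moments about A: B_y·9 − 35·6.5 − (7.08·3.9)·4.05 − 35·1.9 − 25·8.2 = 0 → B_y = 610.8286/9 = 67.8698 ≈ 67.87 kN.
ΣF_y = 0: A_y + 67.8698 − 35 − 7.08·3.9 − 35 − 25 = 0 → A_y = 54.74 kN.
ΣF_x = 0: no horizontal applied forces, so A_x = 0.

A_x = 0, A_y = 54.74 kN, B_y = 67.87 kN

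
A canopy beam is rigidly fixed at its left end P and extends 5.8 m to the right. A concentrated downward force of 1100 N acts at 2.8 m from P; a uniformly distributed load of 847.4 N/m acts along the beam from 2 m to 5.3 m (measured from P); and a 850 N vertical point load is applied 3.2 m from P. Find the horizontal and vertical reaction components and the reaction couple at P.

Resultant of the distributed load: 847.4 × 3.3 = 2796.42 N at 3.65 m from P.
ΣF_x = 0: P_x = 0.
ΣF_y = 0: P_y − 1100 − 847.4·3.3 − 850 = 0 → P_y = 4746 N.
ΣM about P: M_P − 1100·2.8 − (847.4·3.3)·3.65 − 850·3.2 = 0 → M_P = 16010 N·m.

P_x = 0, P_y = 4746 N, M_P = 16010 N·m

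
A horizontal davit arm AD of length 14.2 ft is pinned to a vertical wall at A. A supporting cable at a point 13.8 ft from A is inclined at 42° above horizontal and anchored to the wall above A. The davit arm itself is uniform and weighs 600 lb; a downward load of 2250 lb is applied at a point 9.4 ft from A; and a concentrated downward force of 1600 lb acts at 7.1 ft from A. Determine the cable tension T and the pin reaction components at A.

ΣM about A: T·sin42°·13.8 − 600·7.1 − 2250·9.4 − 1600·7.1 = 0 → T = 36770/(13.8·0.669131) = 3982.02 ≈ 3982 lb.
ΣF_x = 0: A_x − T·cos42° = 0 → A_x = 3982.02 × 0.743145 = 2959 lb.
ΣF_y = 0: A_y + T·sin42° − 600 − 2250 − 1600 = 0 → A_y = 4450 − 3982.02 × 0.669131 = 1786 lb.

T = 3982 lb, A_x = 2959 lb, A_y = 1786 lb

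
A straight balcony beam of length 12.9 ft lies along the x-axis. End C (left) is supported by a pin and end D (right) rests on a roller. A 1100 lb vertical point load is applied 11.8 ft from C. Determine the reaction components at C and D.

C_x = 0, C_y = 93.80 lb, D_y = 1006 lb

ΣM about C: D_y·12.9 − 1100·11.8 = 0 → D_y = 12980/12.9 = 1006.2 ≈ 1006 lb.
ΣF_y = 0: C_y + 1006.2 − 1100 = 0 → C_y = 93.80 lb.
ΣF_x = 0: no horizontal applied forces, so C_x = 0.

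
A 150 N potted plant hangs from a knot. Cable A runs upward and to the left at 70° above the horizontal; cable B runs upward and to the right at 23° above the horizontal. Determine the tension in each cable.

T_A = 138.3 N, T_B = 51.37 N

ΣF_x = 0: −T_A·cos70° + T_B·cos23° = 0 → T_B = 0.371557·T_A.
ΣF_y = 0: T_A·sin70° + T_B·sin23° = 150.
Substitute: T_A·(0.939693 + 0.371557·0.390731) = 150 → T_A = 138.265 ≈ 138.3 N.
Then T_B = 0.371557 × 138.265 = 51.37 N.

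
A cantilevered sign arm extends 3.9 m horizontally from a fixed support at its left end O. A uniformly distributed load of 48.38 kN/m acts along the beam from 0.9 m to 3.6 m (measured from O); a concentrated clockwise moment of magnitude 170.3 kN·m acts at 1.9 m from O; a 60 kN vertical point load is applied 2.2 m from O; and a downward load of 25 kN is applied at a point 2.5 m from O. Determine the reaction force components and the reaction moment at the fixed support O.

O_x = 0, O_y = 215.6 kN, M_O = 658.7 kN·m

Resultant of the distributed load: 48.38 × 2.7 = 130.626 kN at 2.25 m from O.
ΣF_x = 0: O_x = 0.
ΣF_y = 0: O_y − 48.38·2.7 − 60 − 25 = 0 → O_y = 215.6 kN.
ΣM about O: M_O − (48.38·2.7)·2.25 − 170.3 − 60·2.2 − 25·2.5 = 0 → M_O = 658.7 kN·m.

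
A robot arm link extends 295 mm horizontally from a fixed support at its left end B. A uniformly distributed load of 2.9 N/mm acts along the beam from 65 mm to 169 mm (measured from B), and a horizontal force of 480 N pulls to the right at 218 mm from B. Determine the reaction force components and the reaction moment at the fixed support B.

B_x = -480.0 N, B_y = 301.6 N, M_B = 35290 N·mm

Resultant of the distributed load: 2.9 × 104 = 301.6 N at 117 mm from B.
ΣF_x = 0: B_x + 480 = 0 → B_x = -480.0 N.
ΣF_y = 0: B_y − 2.9·104 = 0 → B_y = 301.6 N.
ΣM about B: M_B − (2.9·104)·117 = 0 → M_B = 35290 N·mm.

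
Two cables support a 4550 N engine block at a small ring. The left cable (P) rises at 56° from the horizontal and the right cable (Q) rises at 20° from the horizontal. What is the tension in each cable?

ΣF_x = 0: −T_P·cos56° + T_Q·cos20° = 0 → T_Q = 0.595081·T_P.
ΣF_y = 0: T_P·sin56° + T_Q·sin20° = 4550.
Substitute: T_P·(0.829038 + 0.595081·0.34202) = 4550 → T_P = 4406.49 ≈ 4406 N.
Then T_Q = 0.595081 × 4406.49 = 2622 N.

T_P = 4406 N, T_Q = 2622 N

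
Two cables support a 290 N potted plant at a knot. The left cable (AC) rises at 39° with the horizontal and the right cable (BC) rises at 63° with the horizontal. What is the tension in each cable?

T_AC = 134.6 N, T_BC = 230.4 N

ΣF_x = 0: −T_AC·cos39° + T_BC·cos63° = 0 → T_BC = 1.71181·T_AC.
ΣF_y = 0: T_AC·sin39° + T_BC·sin63° = 290.
Substitute: T_AC·(0.62932 + 1.71181·0.891007) = 290 → T_AC = 134.599 ≈ 134.6 N.
Then T_BC = 1.71181 × 134.599 = 230.4 N.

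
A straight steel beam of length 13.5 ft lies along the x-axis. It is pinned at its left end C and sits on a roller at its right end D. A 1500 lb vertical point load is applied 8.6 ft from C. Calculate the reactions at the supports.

C_x = 0, C_y = 544.4 lb, D_y = 955.6 lb

Moments about C: D_y·13.5 − 1500·8.6 = 0 → D_y = 12900/13.5 = 955.556 ≈ 955.6 lb.
ΣF_y = 0: C_y + 955.556 − 1500 = 0 → C_y = 544.4 lb.
ΣF_x = 0: no horizontal applied forces, so C_x = 0.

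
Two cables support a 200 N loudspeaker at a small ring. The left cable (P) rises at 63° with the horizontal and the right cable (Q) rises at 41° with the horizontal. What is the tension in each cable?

ΣF_x = 0: −T_P·cos63° + T_Q·cos41° = 0 → T_Q = 0.601543·T_P.
ΣF_y = 0: T_P·sin63° + T_Q·sin41° = 200.
Substitute: T_P·(0.891007 + 0.601543·0.656059) = 200 → T_P = 155.563 ≈ 155.6 N.
Then T_Q = 0.601543 × 155.563 = 93.58 N.

T_P = 155.6 N, T_Q = 93.58 N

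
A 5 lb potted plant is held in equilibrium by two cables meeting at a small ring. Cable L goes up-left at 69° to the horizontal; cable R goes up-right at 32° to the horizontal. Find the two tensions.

T_L = 4.320 lb, T_R = 1.825 lb

ΣF_x = 0: −T_L·cos69° + T_R·cos32° = 0 → T_R = 0.42258·T_L.
ΣF_y = 0: T_L·sin69° + T_R·sin32° = 5.
Substitute: T_L·(0.93358 + 0.42258·0.529919) = 5 → T_L = 4.31961 ≈ 4.320 lb.
Then T_R = 0.42258 × 4.31961 = 1.825 lb.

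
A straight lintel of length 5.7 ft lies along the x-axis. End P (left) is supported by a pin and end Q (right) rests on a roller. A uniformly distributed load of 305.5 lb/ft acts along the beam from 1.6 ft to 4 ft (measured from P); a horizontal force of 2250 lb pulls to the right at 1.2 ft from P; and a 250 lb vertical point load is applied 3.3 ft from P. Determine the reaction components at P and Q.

P_x = -2250 lb, P_y = 478.3 lb, Q_y = 504.9 lb

Resultant of the distributed load: 305.5 × 2.4 = 733.2 lb at 2.8 ft from P.
Moments about P: Q_y·5.7 − (305.5·2.4)·2.8 − 250·3.3 = 0 → Q_y = 2877.96/5.7 = 504.905 ≈ 504.9 lb.
ΣF_y = 0: P_y + 504.905 − 305.5·2.4 − 250 = 0 → P_y = 478.3 lb.
ΣF_x = 0: P_x + 2250 = 0 → P_x = -2250 lb.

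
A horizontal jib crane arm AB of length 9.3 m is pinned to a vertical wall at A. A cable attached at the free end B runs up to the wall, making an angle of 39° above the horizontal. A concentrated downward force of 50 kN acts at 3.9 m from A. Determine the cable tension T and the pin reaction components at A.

ΣM about A: T·sin39°·9.3 − 50·3.9 = 0 → T = 195/(9.3·0.62932) = 33.3181 ≈ 33.32 kN.
ΣF_x = 0: A_x − T·cos39° = 0 → A_x = 33.3181 × 0.777146 = 25.89 kN.
ΣF_y = 0: A_y + T·sin39° − 50 = 0 → A_y = 50 − 33.3181 × 0.62932 = 29.03 kN.

T = 33.32 kN, A_x = 25.89 kN, A_y = 29.03 kN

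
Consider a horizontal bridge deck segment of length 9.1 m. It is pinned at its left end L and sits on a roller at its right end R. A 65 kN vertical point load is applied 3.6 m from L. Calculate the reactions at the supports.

L_x = 0, L_y = 39.29 kN, R_y = 25.71 kN

Moments about L: R_y·9.1 − 65·3.6 = 0 → R_y = 234/9.1 = 25.7143 ≈ 25.71 kN.
ΣF_y = 0: L_y + 25.7143 − 65 = 0 → L_y = 39.29 kN.
ΣF_x = 0: no horizontal applied forces, so L_x = 0.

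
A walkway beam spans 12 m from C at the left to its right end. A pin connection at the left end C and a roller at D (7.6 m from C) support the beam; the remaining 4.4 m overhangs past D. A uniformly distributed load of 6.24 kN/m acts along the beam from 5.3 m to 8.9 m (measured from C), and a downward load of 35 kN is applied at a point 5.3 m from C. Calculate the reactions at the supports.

Resultant of the distributed load: 6.24 × 3.6 = 22.464 kN at 7.1 m from C.
ΣM about C: D_y·7.6 − (6.24·3.6)·7.1 − 35·5.3 = 0 → D_y = 344.9944/7.6 = 45.394 ≈ 45.39 kN.
ΣF_y = 0: C_y + 45.394 − 6.24·3.6 − 35 = 0 → C_y = 12.07 kN.
ΣF_x = 0: no horizontal applied forces, so C_x = 0.

C_x = 0, C_y = 12.07 kN, D_y = 45.39 kN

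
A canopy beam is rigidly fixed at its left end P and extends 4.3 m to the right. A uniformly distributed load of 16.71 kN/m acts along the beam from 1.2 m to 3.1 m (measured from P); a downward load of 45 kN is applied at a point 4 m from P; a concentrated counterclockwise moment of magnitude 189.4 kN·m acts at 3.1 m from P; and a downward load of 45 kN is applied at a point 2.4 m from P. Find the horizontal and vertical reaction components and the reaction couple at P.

Resultant of the distributed load: 16.71 × 1.9 = 31.749 kN at 2.15 m from P.
ΣF_x = 0: P_x = 0.
ΣF_y = 0: P_y − 16.71·1.9 − 45 − 45 = 0 → P_y = 121.7 kN.
ΣM about P: M_P − (16.71·1.9)·2.15 − 45·4 + 189.4 − 45·2.4 = 0 → M_P = 166.9 kN·m.

P_x = 0, P_y = 121.7 kN, M_P = 166.9 kN·m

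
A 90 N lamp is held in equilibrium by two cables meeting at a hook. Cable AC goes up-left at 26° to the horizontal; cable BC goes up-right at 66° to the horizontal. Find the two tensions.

ΣF_x = 0: −T_AC·cos26° + T_BC·cos66° = 0 → T_BC = 2.20977·T_AC.
ΣF_y = 0: T_AC·sin26° + T_BC·sin66° = 90.
Substitute: T_AC·(0.438371 + 2.20977·0.913545) = 90 → T_AC = 36.6286 ≈ 36.63 N.
Then T_BC = 2.20977 × 36.6286 = 80.94 N.

T_AC = 36.63 N, T_BC = 80.94 N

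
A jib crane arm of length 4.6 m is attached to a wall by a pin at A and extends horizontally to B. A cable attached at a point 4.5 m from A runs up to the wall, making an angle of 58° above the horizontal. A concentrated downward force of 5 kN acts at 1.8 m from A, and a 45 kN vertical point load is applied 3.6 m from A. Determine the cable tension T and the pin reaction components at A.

ΣM about A: T·sin58°·4.5 − 5·1.8 − 45·3.6 = 0 → T = 171/(4.5·0.848048) = 44.8088 ≈ 44.81 kN.
ΣF_x = 0: A_x − T·cos58° = 0 → A_x = 44.8088 × 0.529919 = 23.75 kN.
ΣF_y = 0: A_y + T·sin58° − 5 − 45 = 0 → A_y = 50 − 44.8088 × 0.848048 = 12.00 kN.

T = 44.81 kN, A_x = 23.75 kN, A_y = 12.00 kN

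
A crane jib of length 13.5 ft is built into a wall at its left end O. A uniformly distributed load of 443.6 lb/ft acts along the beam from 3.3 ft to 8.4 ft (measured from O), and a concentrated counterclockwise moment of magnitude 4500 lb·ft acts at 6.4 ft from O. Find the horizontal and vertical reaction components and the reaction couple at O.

Resultant of the distributed load: 443.6 × 5.1 = 2262.36 lb at 5.85 ft from O.
ΣF_x = 0: O_x = 0.
ΣF_y = 0: O_y − 443.6·5.1 = 0 → O_y = 2262 lb.
ΣM about O: M_O − (443.6·5.1)·5.85 + 4500 = 0 → M_O = 8735 lb·ft.

O_x = 0, O_y = 2262 lb, M_O = 8735 lb·ft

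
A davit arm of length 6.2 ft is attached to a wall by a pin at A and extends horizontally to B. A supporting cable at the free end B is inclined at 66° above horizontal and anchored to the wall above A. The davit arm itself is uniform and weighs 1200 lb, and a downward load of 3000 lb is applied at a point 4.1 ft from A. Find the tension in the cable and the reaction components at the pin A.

ΣM about A: T·sin66°·6.2 − 1200·3.1 − 3000·4.1 = 0 → T = 16020/(6.2·0.913545) = 2828.4 ≈ 2828 lb.
ΣF_x = 0: A_x − T·cos66° = 0 → A_x = 2828.4 × 0.406737 = 1150 lb.
ΣF_y = 0: A_y + T·sin66° − 1200 − 3000 = 0 → A_y = 4200 − 2828.4 × 0.913545 = 1616 lb.

T = 2828 lb, A_x = 1150 lb, A_y = 1616 lb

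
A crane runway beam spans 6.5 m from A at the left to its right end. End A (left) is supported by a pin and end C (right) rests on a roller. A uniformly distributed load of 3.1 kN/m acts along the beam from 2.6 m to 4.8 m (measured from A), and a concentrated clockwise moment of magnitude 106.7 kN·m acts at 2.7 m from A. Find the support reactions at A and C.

A_x = 0, A_y = -13.48 kN, C_y = 20.30 kN

Resultant of the distributed load: 3.1 × 2.2 = 6.82 kN at 3.7 m from A.
Moments about A: C_y·6.5 − (3.1·2.2)·3.7 − 106.7 = 0 → C_y = 131.934/6.5 = 20.2975 ≈ 20.30 kN.
ΣF_y = 0: A_y + 20.2975 − 3.1·2.2 = 0 → A_y = -13.48 kN.
ΣF_x = 0: no horizontal applied forces, so A_x = 0.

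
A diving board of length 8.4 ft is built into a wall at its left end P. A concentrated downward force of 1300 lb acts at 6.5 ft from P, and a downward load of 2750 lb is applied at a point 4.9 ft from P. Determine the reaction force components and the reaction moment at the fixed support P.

ΣF_x = 0: P_x = 0.
ΣF_y = 0: P_y − 1300 − 2750 = 0 → P_y = 4050 lb.
ΣM about P: M_P − 1300·6.5 − 2750·4.9 = 0 → M_P = 21920 lb·ft.

P_x = 0, P_y = 4050 lb, M_P = 21920 lb·ft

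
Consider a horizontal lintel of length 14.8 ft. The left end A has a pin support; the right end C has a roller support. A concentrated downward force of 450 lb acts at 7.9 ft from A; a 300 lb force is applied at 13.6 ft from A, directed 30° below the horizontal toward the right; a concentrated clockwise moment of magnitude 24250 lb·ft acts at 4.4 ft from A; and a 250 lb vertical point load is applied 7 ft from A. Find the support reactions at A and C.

Taking moments about A: C_y·14.8 − 450·7.9 − 300·sin30°·13.6 − 24250 − 250·7 = 0 → C_y = 31595/14.8 = 2134.8 ≈ 2135 lb.
ΣF_y = 0: A_y + 2134.8 − 450 − 300·sin30° − 250 = 0 → A_y = -1285 lb.
ΣF_x = 0: A_x + 300·cos30° = 0 → A_x = -259.8 lb.

A_x = -259.8 lb, A_y = -1285 lb, C_y = 2135 lb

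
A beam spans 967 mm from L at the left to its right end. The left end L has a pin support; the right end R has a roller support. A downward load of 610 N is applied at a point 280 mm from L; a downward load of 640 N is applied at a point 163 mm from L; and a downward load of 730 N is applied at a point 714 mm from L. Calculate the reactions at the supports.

ΣM about L: R_y·967 − 610·280 − 640·163 − 730·714 = 0 → R_y = 796340/967 = 823.516 ≈ 823.5 N.
ΣF_y = 0: L_y + 823.516 − 610 − 640 − 730 = 0 → L_y = 1156 N.
ΣF_x = 0: no horizontal applied forces, so L_x = 0.

L_x = 0, L_y = 1156 N, R_y = 823.5 N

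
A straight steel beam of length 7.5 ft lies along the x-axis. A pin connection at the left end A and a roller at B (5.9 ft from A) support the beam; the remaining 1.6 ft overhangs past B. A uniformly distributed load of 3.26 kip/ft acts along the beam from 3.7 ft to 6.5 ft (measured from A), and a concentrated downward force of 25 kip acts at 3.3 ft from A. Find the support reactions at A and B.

Resultant of the distributed load: 3.26 × 2.8 = 9.128 kip at 5.1 ft from A.
Moments about A: B_y·5.9 − (3.26·2.8)·5.1 − 25·3.3 = 0 → B_y = 129.0528/5.9 = 21.8734 ≈ 21.87 kip.
ΣF_y = 0: A_y + 21.8734 − 3.26·2.8 − 25 = 0 → A_y = 12.25 kip.
ΣF_x = 0: no horizontal applied forces, so A_x = 0.

A_x = 0, A_y = 12.25 kip, B_y = 21.87 kip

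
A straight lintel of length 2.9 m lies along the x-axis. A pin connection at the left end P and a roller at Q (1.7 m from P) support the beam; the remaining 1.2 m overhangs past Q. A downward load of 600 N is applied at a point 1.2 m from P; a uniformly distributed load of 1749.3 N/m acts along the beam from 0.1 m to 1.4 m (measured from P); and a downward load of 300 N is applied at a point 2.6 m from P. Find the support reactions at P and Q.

P_x = 0, P_y = 1288 N, Q_y = 1886 N

Resultant of the distributed load: 1749.3 × 1.3 = 2274.09 N at 0.75 m from P.
Moments about P: Q_y·1.7 − 600·1.2 − (1749.3·1.3)·0.75 − 300·2.6 = 0 → Q_y = 3205.5675/1.7 = 1885.63 ≈ 1886 N.
ΣF_y = 0: P_y + 1885.63 − 600 − 1749.3·1.3 − 300 = 0 → P_y = 1288 N.
ΣF_x = 0: no horizontal applied forces, so P_x = 0.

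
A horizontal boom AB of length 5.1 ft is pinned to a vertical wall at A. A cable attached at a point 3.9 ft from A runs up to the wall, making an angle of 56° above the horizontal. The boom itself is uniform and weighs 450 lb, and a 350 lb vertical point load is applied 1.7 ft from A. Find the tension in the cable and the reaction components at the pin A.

T = 538.9 lb, A_x = 301.4 lb, A_y = 353.2 lb

ΣM about A: T·sin56°·3.9 − 450·2.55 − 350·1.7 = 0 → T = 1742.5/(3.9·0.829038) = 538.932 ≈ 538.9 lb.
ΣF_x = 0: A_x − T·cos56° = 0 → A_x = 538.932 × 0.559193 = 301.4 lb.
ΣF_y = 0: A_y + T·sin56° − 450 − 350 = 0 → A_y = 800 − 538.932 × 0.829038 = 353.2 lb.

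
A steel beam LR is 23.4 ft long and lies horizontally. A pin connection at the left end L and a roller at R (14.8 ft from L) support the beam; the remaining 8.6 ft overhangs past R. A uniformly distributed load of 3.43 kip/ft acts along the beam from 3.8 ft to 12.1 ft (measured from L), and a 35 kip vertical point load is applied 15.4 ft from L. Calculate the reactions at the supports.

Resultant of the distributed load: 3.43 × 8.3 = 28.469 kip at 7.95 ft from L.
ΣM about L: R_y·14.8 − (3.43·8.3)·7.95 − 35·15.4 = 0 → R_y = 765.32855/14.8 = 51.7114 ≈ 51.71 kip.
ΣF_y = 0: L_y + 51.7114 − 3.43·8.3 − 35 = 0 → L_y = 11.76 kip.
ΣF_x = 0: no horizontal applied forces, so L_x = 0.

L_x = 0, L_y = 11.76 kip, R_y = 51.71 kip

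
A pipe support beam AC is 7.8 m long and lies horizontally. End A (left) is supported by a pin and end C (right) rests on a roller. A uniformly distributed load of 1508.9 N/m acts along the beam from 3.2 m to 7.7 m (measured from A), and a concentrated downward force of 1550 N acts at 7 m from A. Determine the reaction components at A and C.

A_x = 0, A_y = 2205 N, C_y = 6135 N

Resultant of the distributed load: 1508.9 × 4.5 = 6790.05 N at 5.45 m from A.
Taking moments about A: C_y·7.8 − (1508.9·4.5)·5.45 − 1550·7 = 0 → C_y = 47855.7725/7.8 = 6135.36 ≈ 6135 N.
ΣF_y = 0: A_y + 6135.36 − 1508.9·4.5 − 1550 = 0 → A_y = 2205 N.
ΣF_x = 0: no horizontal applied forces, so A_x = 0.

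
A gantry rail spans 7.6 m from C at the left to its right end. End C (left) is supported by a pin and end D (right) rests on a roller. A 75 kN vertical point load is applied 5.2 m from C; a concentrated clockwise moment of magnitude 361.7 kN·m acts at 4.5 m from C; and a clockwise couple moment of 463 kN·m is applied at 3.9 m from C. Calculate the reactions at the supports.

Taking moments about C: D_y·7.6 − 75·5.2 − 361.7 − 463 = 0 → D_y = 1214.7/7.6 = 159.829 ≈ 159.8 kN.
ΣF_y = 0: C_y + 159.829 − 75 = 0 → C_y = -84.83 kN.
ΣF_x = 0: no horizontal applied forces, so C_x = 0.

C_x = 0, C_y = -84.83 kN, D_y = 159.8 kN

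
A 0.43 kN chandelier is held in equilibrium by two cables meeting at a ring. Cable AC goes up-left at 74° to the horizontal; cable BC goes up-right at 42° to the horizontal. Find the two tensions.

ΣF_x = 0: −T_AC·cos74° + T_BC·cos42° = 0 → T_BC = 0.370907·T_AC.
ΣF_y = 0: T_AC·sin74° + T_BC·sin42° = 0.43.
Substitute: T_AC·(0.961262 + 0.370907·0.669131) = 0.43 → T_AC = 0.355534 ≈ 0.3555 kN.
Then T_BC = 0.370907 × 0.355534 = 0.1319 kN.

T_AC = 0.3555 kN, T_BC = 0.1319 kN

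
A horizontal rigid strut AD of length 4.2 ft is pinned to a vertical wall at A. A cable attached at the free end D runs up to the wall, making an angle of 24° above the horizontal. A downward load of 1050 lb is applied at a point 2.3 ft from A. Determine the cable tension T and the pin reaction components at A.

T = 1414 lb, A_x = 1291 lb, A_y = 475.0 lb

ΣM about A: T·sin24°·4.2 − 1050·2.3 = 0 → T = 2415/(4.2·0.406737) = 1413.69 ≈ 1414 lb.
ΣF_x = 0: A_x − T·cos24° = 0 → A_x = 1413.69 × 0.913545 = 1291 lb.
ΣF_y = 0: A_y + T·sin24° − 1050 = 0 → A_y = 1050 − 1413.69 × 0.406737 = 475.0 lb.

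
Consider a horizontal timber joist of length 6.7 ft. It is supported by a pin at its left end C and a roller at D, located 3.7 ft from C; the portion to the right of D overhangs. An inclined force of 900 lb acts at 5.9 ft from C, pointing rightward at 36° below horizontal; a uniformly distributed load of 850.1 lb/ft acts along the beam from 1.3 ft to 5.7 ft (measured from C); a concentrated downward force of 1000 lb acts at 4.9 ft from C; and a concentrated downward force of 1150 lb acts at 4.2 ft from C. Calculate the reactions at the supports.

C_x = -728.1 lb, C_y = -592.1 lb, D_y = 7012 lb

Resultant of the distributed load: 850.1 × 4.4 = 3740.44 lb at 3.5 ft from C.
Taking moments about C: D_y·3.7 − 900·sin36°·5.9 − (850.1·4.4)·3.5 − 1000·4.9 − 1150·4.2 = 0 → D_y = 25942.7/3.7 = 7011.54 ≈ 7012 lb.
ΣF_y = 0: C_y + 7011.54 − 900·sin36° − 850.1·4.4 − 1000 − 1150 = 0 → C_y = -592.1 lb.
ΣF_x = 0: C_x + 900·cos36° = 0 → C_x = -728.1 lb.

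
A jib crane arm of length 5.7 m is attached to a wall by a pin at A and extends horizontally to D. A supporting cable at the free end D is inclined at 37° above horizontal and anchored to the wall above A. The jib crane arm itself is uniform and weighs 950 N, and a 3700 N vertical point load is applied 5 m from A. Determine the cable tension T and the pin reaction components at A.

ΣM about A: T·sin37°·5.7 − 950·2.85 − 3700·5 = 0 → T = 21207.5/(5.7·0.601815) = 6182.32 ≈ 6182 N.
ΣF_x = 0: A_x − T·cos37° = 0 → A_x = 6182.32 × 0.798636 = 4937 N.
ΣF_y = 0: A_y + T·sin37° − 950 − 3700 = 0 → A_y = 4650 − 6182.32 × 0.601815 = 929.4 N.

T = 6182 N, A_x = 4937 N, A_y = 929.4 N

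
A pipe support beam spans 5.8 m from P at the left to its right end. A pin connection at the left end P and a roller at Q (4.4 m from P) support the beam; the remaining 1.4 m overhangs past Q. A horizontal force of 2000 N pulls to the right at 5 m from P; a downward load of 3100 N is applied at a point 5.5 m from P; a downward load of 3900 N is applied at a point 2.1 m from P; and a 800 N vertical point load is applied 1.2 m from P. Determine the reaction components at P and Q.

Moments about P: Q_y·4.4 − 3100·5.5 − 3900·2.1 − 800·1.2 = 0 → Q_y = 26200/4.4 = 5954.55 ≈ 5955 N.
ΣF_y = 0: P_y + 5954.55 − 3100 − 3900 − 800 = 0 → P_y = 1845 N.
ΣF_x = 0: P_x + 2000 = 0 → P_x = -2000 N.

P_x = -2000 N, P_y = 1845 N, Q_y = 5955 N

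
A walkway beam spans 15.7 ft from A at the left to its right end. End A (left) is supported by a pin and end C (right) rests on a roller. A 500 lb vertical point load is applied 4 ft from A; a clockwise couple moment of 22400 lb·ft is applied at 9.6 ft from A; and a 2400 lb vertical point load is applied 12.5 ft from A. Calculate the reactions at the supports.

A_x = 0, A_y = -565.0 lb, C_y = 3465 lb

ΣM about A: C_y·15.7 − 500·4 − 22400 − 2400·12.5 = 0 → C_y = 54400/15.7 = 3464.97 ≈ 3465 lb.
ΣF_y = 0: A_y + 3464.97 − 500 − 2400 = 0 → A_y = -565.0 lb.
ΣF_x = 0: no horizontal applied forces, so A_x = 0.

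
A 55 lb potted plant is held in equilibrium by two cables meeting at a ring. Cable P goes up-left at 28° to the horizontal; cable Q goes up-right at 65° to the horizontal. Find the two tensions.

T_P = 23.28 lb, T_Q = 48.63 lb

ΣF_x = 0: −T_P·cos28° + T_Q·cos65° = 0 → T_Q = 2.08923·T_P.
ΣF_y = 0: T_P·sin28° + T_Q·sin65° = 55.
Substitute: T_P·(0.469472 + 2.08923·0.906308) = 55 → T_P = 23.2759 ≈ 23.28 lb.
Then T_Q = 2.08923 × 23.2759 = 48.63 lb.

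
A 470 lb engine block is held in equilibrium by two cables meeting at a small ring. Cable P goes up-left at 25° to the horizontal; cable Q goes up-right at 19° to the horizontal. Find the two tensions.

ΣF_x = 0: −T_P·cos25° + T_Q·cos19° = 0 → T_Q = 0.95853·T_P.
ΣF_y = 0: T_P·sin25° + T_Q·sin19° = 470.
Substitute: T_P·(0.422618 + 0.95853·0.325568) = 470 → T_P = 639.73 ≈ 639.7 lb.
Then T_Q = 0.95853 × 639.73 = 613.2 lb.

T_P = 639.7 lb, T_Q = 613.2 lb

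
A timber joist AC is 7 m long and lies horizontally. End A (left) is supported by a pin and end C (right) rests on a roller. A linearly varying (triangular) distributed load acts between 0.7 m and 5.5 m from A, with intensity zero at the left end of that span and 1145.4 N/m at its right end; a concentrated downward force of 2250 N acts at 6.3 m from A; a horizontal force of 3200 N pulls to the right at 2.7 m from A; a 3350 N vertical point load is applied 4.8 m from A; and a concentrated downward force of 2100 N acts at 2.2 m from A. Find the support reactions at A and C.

Resultant of the triangular load: ½ × 1145.4 × 4.8 = 2748.96 N, acting at 3.9 m from A (one-third of the span from the peak).
ΣM about A: C_y·7 − (½·1145.4·4.8)·3.9 − 2250·6.3 − 3350·4.8 − 2100·2.2 = 0 → C_y = 45595.944/7 = 6513.71 ≈ 6514 N.
ΣF_y = 0: A_y + 6513.71 − ½·1145.4·4.8 − 2250 − 3350 − 2100 = 0 → A_y = 3935 N.
ΣF_x = 0: A_x + 3200 = 0 → A_x = -3200 N.

A_x = -3200 N, A_y = 3935 N, C_y = 6514 N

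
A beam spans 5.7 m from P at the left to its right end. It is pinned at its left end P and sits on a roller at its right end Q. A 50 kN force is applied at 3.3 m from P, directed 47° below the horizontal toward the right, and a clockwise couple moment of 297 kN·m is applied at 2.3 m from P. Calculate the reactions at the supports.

P_x = -34.10 kN, P_y = -36.71 kN, Q_y = 73.28 kN

Moments about P: Q_y·5.7 − 50·sin47°·3.3 − 297 = 0 → Q_y = 417.673/5.7 = 73.276 ≈ 73.28 kN.
ΣF_y = 0: P_y + 73.276 − 50·sin47° = 0 → P_y = -36.71 kN.
ΣF_x = 0: P_x + 50·cos47° = 0 → P_x = -34.10 kN.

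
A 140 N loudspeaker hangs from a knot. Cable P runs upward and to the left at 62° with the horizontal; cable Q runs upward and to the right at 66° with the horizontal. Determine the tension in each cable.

T_P = 72.26 N, T_Q = 83.41 N

ΣF_x = 0: −T_P·cos62° + T_Q·cos66° = 0 → T_Q = 1.15424·T_P.
ΣF_y = 0: T_P·sin62° + T_Q·sin66° = 140.
Substitute: T_P·(0.882948 + 1.15424·0.913545) = 140 → T_P = 72.2619 ≈ 72.26 N.
Then T_Q = 1.15424 × 72.2619 = 83.41 N.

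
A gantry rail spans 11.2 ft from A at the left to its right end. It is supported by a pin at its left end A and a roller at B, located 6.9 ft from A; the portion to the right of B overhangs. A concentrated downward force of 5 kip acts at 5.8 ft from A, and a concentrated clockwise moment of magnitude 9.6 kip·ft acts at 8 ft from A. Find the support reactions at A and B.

A_x = 0, A_y = -0.5942 kip, B_y = 5.594 kip

Taking moments about A: B_y·6.9 − 5·5.8 − 9.6 = 0 → B_y = 38.6/6.9 = 5.5942 ≈ 5.594 kip.
ΣF_y = 0: A_y + 5.5942 − 5 = 0 → A_y = -0.5942 kip.
ΣF_x = 0: no horizontal applied forces, so A_x = 0.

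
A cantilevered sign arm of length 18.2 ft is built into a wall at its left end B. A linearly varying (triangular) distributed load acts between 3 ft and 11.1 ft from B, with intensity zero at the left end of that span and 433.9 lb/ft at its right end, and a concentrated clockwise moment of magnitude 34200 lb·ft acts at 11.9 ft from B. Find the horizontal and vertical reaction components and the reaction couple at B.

Resultant of the triangular load: ½ × 433.9 × 8.1 = 1757.295 lb, acting at 8.4 ft from B (one-third of the span from the peak).
ΣF_x = 0: B_x = 0.
ΣF_y = 0: B_y − ½·433.9·8.1 = 0 → B_y = 1757 lb.
ΣM about B: M_B − (½·433.9·8.1)·8.4 − 34200 = 0 → M_B = 48960 lb·ft.

B_x = 0, B_y = 1757 lb, M_B = 48960 lb·ft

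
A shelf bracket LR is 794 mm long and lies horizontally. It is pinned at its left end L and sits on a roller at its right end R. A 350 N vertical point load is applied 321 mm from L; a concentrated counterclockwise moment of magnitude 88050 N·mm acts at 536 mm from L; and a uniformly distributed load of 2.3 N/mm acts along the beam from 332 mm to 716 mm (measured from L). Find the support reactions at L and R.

Resultant of the distributed load: 2.3 × 384 = 883.2 N at 524 mm from L.
Taking moments about L: R_y·794 − 350·321 + 88050 − (2.3·384)·524 = 0 → R_y = 487096.8/794 = 613.472 ≈ 613.5 N.
ΣF_y = 0: L_y + 613.472 − 350 − 2.3·384 = 0 → L_y = 619.7 N.
ΣF_x = 0: no horizontal applied forces, so L_x = 0.

L_x = 0, L_y = 619.7 N, R_y = 613.5 N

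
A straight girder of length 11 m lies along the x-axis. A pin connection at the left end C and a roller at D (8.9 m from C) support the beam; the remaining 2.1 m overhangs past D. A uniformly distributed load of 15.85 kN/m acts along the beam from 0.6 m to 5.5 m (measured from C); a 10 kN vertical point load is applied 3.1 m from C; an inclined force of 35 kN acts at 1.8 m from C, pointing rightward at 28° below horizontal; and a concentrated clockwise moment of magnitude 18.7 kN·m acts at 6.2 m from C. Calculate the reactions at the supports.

Resultant of the distributed load: 15.85 × 4.9 = 77.665 kN at 3.05 m from C.
Taking moments about C: D_y·8.9 − (15.85·4.9)·3.05 − 10·3.1 − 35·sin28°·1.8 − 18.7 = 0 → D_y = 316.155/8.9 = 35.523 ≈ 35.52 kN.
ΣF_y = 0: C_y + 35.523 − 15.85·4.9 − 10 − 35·sin28° = 0 → C_y = 68.57 kN.
ΣF_x = 0: C_x + 35·cos28° = 0 → C_x = -30.90 kN.

C_x = -30.90 kN, C_y = 68.57 kN, D_y = 35.52 kN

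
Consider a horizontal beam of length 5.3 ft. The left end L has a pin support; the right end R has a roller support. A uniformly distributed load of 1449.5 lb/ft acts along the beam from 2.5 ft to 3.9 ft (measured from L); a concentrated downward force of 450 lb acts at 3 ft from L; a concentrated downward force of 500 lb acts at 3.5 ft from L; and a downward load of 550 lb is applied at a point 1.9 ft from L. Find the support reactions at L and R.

L_x = 0, L_y = 1522 lb, R_y = 2007 lb

Resultant of the distributed load: 1449.5 × 1.4 = 2029.3 lb at 3.2 ft from L.
Taking moments about L: R_y·5.3 − (1449.5·1.4)·3.2 − 450·3 − 500·3.5 − 550·1.9 = 0 → R_y = 10638.76/5.3 = 2007.31 ≈ 2007 lb.
ΣF_y = 0: L_y + 2007.31 − 1449.5·1.4 − 450 − 500 − 550 = 0 → L_y = 1522 lb.
ΣF_x = 0: no horizontal applied forces, so L_x = 0.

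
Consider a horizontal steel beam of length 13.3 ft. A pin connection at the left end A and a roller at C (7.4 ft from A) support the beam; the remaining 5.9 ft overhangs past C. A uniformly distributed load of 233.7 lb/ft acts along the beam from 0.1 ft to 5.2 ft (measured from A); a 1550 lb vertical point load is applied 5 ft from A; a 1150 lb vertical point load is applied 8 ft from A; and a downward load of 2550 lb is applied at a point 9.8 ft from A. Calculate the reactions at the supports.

A_x = 0, A_y = 347.5 lb, C_y = 6094 lb

Resultant of the distributed load: 233.7 × 5.1 = 1191.87 lb at 2.65 ft from A.
ΣM about A: C_y·7.4 − (233.7·5.1)·2.65 − 1550·5 − 1150·8 − 2550·9.8 = 0 → C_y = 45098.4555/7.4 = 6094.39 ≈ 6094 lb.
ΣF_y = 0: A_y + 6094.39 − 233.7·5.1 − 1550 − 1150 − 2550 = 0 → A_y = 347.5 lb.
ΣF_x = 0: no horizontal applied forces, so A_x = 0.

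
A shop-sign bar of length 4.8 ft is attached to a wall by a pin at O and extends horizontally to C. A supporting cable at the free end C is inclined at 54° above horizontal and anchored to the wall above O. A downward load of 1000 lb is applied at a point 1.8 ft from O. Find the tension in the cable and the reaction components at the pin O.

T = 463.5 lb, O_x = 272.5 lb, O_y = 625.0 lb

ΣM about O: T·sin54°·4.8 − 1000·1.8 = 0 → T = 1800/(4.8·0.809017) = 463.525 ≈ 463.5 lb.
ΣF_x = 0: O_x − T·cos54° = 0 → O_x = 463.525 × 0.587785 = 272.5 lb.
ΣF_y = 0: O_y + T·sin54° − 1000 = 0 → O_y = 1000 − 463.525 × 0.809017 = 625.0 lb.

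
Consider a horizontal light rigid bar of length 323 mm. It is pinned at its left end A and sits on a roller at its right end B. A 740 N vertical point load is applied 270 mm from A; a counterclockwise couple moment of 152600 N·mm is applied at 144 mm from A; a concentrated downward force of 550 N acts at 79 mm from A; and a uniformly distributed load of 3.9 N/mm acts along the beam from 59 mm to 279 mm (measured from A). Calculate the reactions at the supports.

A_x = 0, A_y = 1418 N, B_y = 729.6 N

Resultant of the distributed load: 3.9 × 220 = 858 N at 169 mm from A.
Taking moments about A: B_y·323 − 740·270 + 152600 − 550·79 − (3.9·220)·169 = 0 → B_y = 235652/323 = 729.573 ≈ 729.6 N.
ΣF_y = 0: A_y + 729.573 − 740 − 550 − 3.9·220 = 0 → A_y = 1418 N.
ΣF_x = 0: no horizontal applied forces, so A_x = 0.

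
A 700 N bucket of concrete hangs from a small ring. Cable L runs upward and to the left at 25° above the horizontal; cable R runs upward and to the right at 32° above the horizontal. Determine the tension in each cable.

ΣF_x = 0: −T_L·cos25° + T_R·cos32° = 0 → T_R = 1.0687·T_L.
ΣF_y = 0: T_L·sin25° + T_R·sin32° = 700.
Substitute: T_L·(0.422618 + 1.0687·0.529919) = 700 → T_L = 707.827 ≈ 707.8 N.
Then T_R = 1.0687 × 707.827 = 756.5 N.

T_L = 707.8 N, T_R = 756.5 N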